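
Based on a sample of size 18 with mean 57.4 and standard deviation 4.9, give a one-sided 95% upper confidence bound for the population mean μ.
μ ≤ 59.41

Upper bound (one-sided):
t* = 1.740 (one-sided for 95%)
Upper bound = x̄ + t* · s/√n = 57.4 + 1.740 · 4.9/√18 = 59.41

We are 95% confident that μ ≤ 59.41.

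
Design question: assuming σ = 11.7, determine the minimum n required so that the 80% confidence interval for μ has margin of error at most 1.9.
n ≥ 63

For margin E ≤ 1.9:
n ≥ (z* · σ / E)²
n ≥ (1.282 · 11.7 / 1.9)²
n ≥ 62.32

Minimum n = 63 (rounding up)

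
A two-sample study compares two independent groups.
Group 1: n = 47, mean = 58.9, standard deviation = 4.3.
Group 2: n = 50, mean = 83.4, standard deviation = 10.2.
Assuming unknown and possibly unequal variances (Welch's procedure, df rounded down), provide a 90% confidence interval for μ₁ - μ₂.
(-27.12, -21.88)

Difference: x̄₁ - x̄₂ = -24.50
SE = √(s₁²/n₁ + s₂²/n₂) = √(4.3²/47 + 10.2²/50) = 1.5730
df = 66.74 → 66 (Welch–Satterthwaite, rounded down)
t* = 1.668

CI: -24.50 ± 1.668 · 1.5730 = -24.50 ± 2.62 = (-27.12, -21.88)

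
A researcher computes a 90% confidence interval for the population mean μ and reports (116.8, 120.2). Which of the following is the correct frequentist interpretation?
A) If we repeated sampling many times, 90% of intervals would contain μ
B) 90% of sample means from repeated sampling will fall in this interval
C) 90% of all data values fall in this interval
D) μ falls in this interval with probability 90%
A

A) Correct — this is the frequentist long-run coverage interpretation.
B) Wrong — coverage applies to intervals containing μ, not to future x̄ values.
C) Wrong — a CI is about the parameter μ, not individual data values.
D) Wrong — μ is fixed; the randomness lives in the interval, not in μ.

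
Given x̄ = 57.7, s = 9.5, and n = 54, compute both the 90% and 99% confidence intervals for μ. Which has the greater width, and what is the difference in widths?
99% CI is wider by 2.58

df = 53
90% CI: t* = 1.674, (55.54, 59.86), width = 2 · t* · s/√n = 4.33
99% CI: t* = 2.672, (54.25, 61.15), width = 2 · t* · s/√n = 6.91

The 99% CI is wider by 6.91 - 4.33 = 2.58.
Higher confidence requires a wider interval.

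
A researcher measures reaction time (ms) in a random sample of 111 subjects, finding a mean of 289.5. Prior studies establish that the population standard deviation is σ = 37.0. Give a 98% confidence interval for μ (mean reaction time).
(281.33, 297.67)

z-interval (σ known):
z* = 2.326 for 98% confidence

Margin of error = z* · σ/√n = 2.326 · 37.0/√111 = 8.17

CI: (289.5 - 8.17, 289.5 + 8.17) = (281.33, 297.67)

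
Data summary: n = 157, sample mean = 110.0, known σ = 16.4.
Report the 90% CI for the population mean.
(107.85, 112.15)

z-interval (σ known):
z* = 1.645 for 90% confidence

Margin of error = z* · σ/√n = 1.645 · 16.4/√157 = 2.15

CI: (110.0 - 2.15, 110.0 + 2.15) = (107.85, 112.15)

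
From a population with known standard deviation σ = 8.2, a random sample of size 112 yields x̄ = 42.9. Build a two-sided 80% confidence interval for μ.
(41.91, 43.89)

z-interval (σ known):
z* = 1.282 for 80% confidence

Margin of error = z* · σ/√n = 1.282 · 8.2/√112 = 0.99

CI: (42.9 - 0.99, 42.9 + 0.99) = (41.91, 43.89)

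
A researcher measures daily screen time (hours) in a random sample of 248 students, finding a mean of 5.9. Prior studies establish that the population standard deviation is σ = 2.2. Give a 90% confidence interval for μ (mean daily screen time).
(5.67, 6.13)

z-interval (σ known):
z* = 1.645 for 90% confidence

Margin of error = z* · σ/√n = 1.645 · 2.2/√248 = 0.23

CI: (5.9 - 0.23, 5.9 + 0.23) = (5.67, 6.13)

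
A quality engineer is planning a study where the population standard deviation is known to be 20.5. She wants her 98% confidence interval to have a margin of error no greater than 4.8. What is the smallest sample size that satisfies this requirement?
n ≥ 99

For margin E ≤ 4.8:
n ≥ (z* · σ / E)²
n ≥ (2.326 · 20.5 / 4.8)²
n ≥ 98.68

Minimum n = 99 (rounding up)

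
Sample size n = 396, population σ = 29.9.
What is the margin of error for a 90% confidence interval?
Margin of error = 2.47

Margin of error = z* · σ/√n
= 1.645 · 29.9/√396
= 1.645 · 29.9/19.8997
= 2.47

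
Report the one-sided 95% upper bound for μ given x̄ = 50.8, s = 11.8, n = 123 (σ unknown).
μ ≤ 52.56

Upper bound (one-sided):
t* = 1.657 (one-sided for 95%)
Upper bound = x̄ + t* · s/√n = 50.8 + 1.657 · 11.8/√123 = 52.56

We are 95% confident that μ ≤ 52.56.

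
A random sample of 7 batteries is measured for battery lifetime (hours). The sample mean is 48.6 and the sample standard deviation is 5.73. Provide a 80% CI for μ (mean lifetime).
(45.48, 51.72)

t-interval (σ unknown):
df = n - 1 = 6
t* = 1.440 for 80% confidence

Margin of error = t* · s/√n = 1.440 · 5.73/√7 = 3.12

CI: (45.48, 51.72)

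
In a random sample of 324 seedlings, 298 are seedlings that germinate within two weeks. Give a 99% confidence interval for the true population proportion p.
(0.881, 0.959)

Proportion CI:
p̂ = 298/324 = 0.91975
SE = √(p̂(1-p̂)/n) = √(0.91975 · 0.08025 / 324) = 0.01509

z* = 2.576
Margin = z* · SE = 2.576 · 0.01509 = 0.0389

CI: 0.91975 ± 0.0389 = (0.881, 0.959)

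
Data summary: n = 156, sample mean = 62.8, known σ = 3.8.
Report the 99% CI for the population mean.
(62.02, 63.58)

z-interval (σ known):
z* = 2.576 for 99% confidence

Margin of error = z* · σ/√n = 2.576 · 3.8/√156 = 0.78

CI: (62.8 - 0.78, 62.8 + 0.78) = (62.02, 63.58)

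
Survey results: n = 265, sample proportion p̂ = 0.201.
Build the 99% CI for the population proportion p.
(0.138, 0.264)

Proportion CI:
SE = √(p̂(1-p̂)/n) = √(0.201 · 0.799 / 265) = 0.02462

z* = 2.576
Margin = z* · SE = 2.576 · 0.02462 = 0.0634

CI: 0.201 ± 0.0634 = (0.138, 0.264)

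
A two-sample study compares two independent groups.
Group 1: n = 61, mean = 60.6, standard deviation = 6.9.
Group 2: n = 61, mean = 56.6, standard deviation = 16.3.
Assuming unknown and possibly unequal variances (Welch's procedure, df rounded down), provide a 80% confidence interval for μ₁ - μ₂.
(1.07, 6.93)

Difference: x̄₁ - x̄₂ = 4.00
SE = √(s₁²/n₁ + s₂²/n₂) = √(6.9²/61 + 16.3²/61) = 2.2663
df = 80.83 → 80 (Welch–Satterthwaite, rounded down)
t* = 1.292

CI: 4.00 ± 1.292 · 2.2663 = 4.00 ± 2.93 = (1.07, 6.93)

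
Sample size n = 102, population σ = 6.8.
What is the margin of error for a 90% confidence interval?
Margin of error = 1.11

Margin of error = z* · σ/√n
= 1.645 · 6.8/√102
= 1.645 · 6.8/10.0995
= 1.11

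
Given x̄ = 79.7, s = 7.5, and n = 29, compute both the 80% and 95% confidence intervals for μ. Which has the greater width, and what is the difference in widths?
95% CI is wider by 2.04

df = 28
80% CI: t* = 1.313, (77.87, 81.53), width = 2 · t* · s/√n = 3.66
95% CI: t* = 2.048, (76.85, 82.55), width = 2 · t* · s/√n = 5.70

The 95% CI is wider by 5.70 - 3.66 = 2.04.
Higher confidence requires a wider interval.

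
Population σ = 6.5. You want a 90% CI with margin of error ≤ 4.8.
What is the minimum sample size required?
n ≥ 5

For margin E ≤ 4.8:
n ≥ (z* · σ / E)²
n ≥ (1.645 · 6.5 / 4.8)²
n ≥ 4.96

Minimum n = 5 (rounding up)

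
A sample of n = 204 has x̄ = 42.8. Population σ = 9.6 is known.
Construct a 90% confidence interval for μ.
(41.69, 43.91)

z-interval (σ known):
z* = 1.645 for 90% confidence

Margin of error = z* · σ/√n = 1.645 · 9.6/√204 = 1.11

CI: (42.8 - 1.11, 42.8 + 1.11) = (41.69, 43.91)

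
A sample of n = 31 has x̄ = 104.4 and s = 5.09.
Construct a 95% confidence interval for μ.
(102.53, 106.27)

t-interval (σ unknown):
df = n - 1 = 30
t* = 2.042 for 95% confidence

Margin of error = t* · s/√n = 2.042 · 5.09/√31 = 1.87

CI: (102.53, 106.27)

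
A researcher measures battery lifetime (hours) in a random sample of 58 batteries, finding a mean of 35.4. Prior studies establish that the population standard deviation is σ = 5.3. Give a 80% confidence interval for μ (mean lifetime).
(34.51, 36.29)

z-interval (σ known):
z* = 1.282 for 80% confidence

Margin of error = z* · σ/√n = 1.282 · 5.3/√58 = 0.89

CI: (35.4 - 0.89, 35.4 + 0.89) = (34.51, 36.29)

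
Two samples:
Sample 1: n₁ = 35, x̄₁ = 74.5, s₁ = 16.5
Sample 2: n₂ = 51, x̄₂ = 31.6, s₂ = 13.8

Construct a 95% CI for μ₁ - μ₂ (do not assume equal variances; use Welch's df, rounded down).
(36.12, 49.68)

Difference: x̄₁ - x̄₂ = 42.90
SE = √(s₁²/n₁ + s₂²/n₂) = √(16.5²/35 + 13.8²/51) = 3.3930
df = 64.39 → 64 (Welch–Satterthwaite, rounded down)
t* = 1.998

CI: 42.90 ± 1.998 · 3.3930 = 42.90 ± 6.78 = (36.12, 49.68)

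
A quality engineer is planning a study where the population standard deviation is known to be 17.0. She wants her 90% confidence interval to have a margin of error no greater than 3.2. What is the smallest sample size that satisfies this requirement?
n ≥ 77

For margin E ≤ 3.2:
n ≥ (z* · σ / E)²
n ≥ (1.645 · 17.0 / 3.2)²
n ≥ 76.37

Minimum n = 77 (rounding up)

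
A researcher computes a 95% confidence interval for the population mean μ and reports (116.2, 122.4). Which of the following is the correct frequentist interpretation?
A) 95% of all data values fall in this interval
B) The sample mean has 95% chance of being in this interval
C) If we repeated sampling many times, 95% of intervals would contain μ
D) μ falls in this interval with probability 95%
C

A) Wrong — a CI is about the parameter μ, not individual data values.
B) Wrong — x̄ is observed and sits in the interval by construction.
C) Correct — this is the frequentist long-run coverage interpretation.
D) Wrong — μ is fixed; the randomness lives in the interval, not in μ.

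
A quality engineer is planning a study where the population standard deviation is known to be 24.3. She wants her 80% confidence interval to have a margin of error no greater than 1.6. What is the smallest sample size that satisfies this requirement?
n ≥ 380

For margin E ≤ 1.6:
n ≥ (z* · σ / E)²
n ≥ (1.282 · 24.3 / 1.6)²
n ≥ 379.10

Minimum n = 380 (rounding up)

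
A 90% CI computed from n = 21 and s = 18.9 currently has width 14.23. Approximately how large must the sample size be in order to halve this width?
n ≈ 84

CI width ∝ 1/√n
To reduce width by factor 2, need √n to grow by 2 → need 2² = 4 times as many samples.

Current: n = 21, width = 14.23
New: n = 84, width ≈ 6.86

Width reduced by factor of 14.23/6.86 = 2.07.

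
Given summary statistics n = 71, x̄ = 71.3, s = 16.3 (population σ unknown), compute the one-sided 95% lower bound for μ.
μ ≥ 68.08

Lower bound (one-sided):
t* = 1.667 (one-sided for 95%)
Lower bound = x̄ - t* · s/√n = 71.3 - 1.667 · 16.3/√71 = 68.08

We are 95% confident that μ ≥ 68.08.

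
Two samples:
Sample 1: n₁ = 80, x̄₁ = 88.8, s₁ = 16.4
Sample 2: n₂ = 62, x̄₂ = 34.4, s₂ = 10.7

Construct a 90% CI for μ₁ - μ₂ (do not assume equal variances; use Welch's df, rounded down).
(50.62, 58.18)

Difference: x̄₁ - x̄₂ = 54.40
SE = √(s₁²/n₁ + s₂²/n₂) = √(16.4²/80 + 10.7²/62) = 2.2822
df = 136.35 → 136 (Welch–Satterthwaite, rounded down)
t* = 1.656

CI: 54.40 ± 1.656 · 2.2822 = 54.40 ± 3.78 = (50.62, 58.18)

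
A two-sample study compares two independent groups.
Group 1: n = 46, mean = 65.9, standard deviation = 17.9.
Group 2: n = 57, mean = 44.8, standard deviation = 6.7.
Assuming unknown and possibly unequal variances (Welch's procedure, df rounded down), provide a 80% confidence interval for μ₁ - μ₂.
(17.49, 24.71)

Difference: x̄₁ - x̄₂ = 21.10
SE = √(s₁²/n₁ + s₂²/n₂) = √(17.9²/46 + 6.7²/57) = 2.7844
df = 55.18 → 55 (Welch–Satterthwaite, rounded down)
t* = 1.297

CI: 21.10 ± 1.297 · 2.7844 = 21.10 ± 3.61 = (17.49, 24.71)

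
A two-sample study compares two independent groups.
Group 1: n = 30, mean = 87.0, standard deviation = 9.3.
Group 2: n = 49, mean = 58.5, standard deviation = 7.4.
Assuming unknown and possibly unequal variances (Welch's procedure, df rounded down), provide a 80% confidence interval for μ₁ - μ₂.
(25.90, 31.10)

Difference: x̄₁ - x̄₂ = 28.50
SE = √(s₁²/n₁ + s₂²/n₂) = √(9.3²/30 + 7.4²/49) = 2.0001
df = 51.19 → 51 (Welch–Satterthwaite, rounded down)
t* = 1.298

CI: 28.50 ± 1.298 · 2.0001 = 28.50 ± 2.60 = (25.90, 31.10)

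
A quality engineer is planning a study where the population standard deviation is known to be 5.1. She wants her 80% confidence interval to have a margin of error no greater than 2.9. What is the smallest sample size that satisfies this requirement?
n ≥ 6

For margin E ≤ 2.9:
n ≥ (z* · σ / E)²
n ≥ (1.282 · 5.1 / 2.9)²
n ≥ 5.08

Minimum n = 6 (rounding up)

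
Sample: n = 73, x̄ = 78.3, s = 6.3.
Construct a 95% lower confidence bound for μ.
μ ≥ 77.07

Lower bound (one-sided):
t* = 1.666 (one-sided for 95%)
Lower bound = x̄ - t* · s/√n = 78.3 - 1.666 · 6.3/√73 = 77.07

We are 95% confident that μ ≥ 77.07.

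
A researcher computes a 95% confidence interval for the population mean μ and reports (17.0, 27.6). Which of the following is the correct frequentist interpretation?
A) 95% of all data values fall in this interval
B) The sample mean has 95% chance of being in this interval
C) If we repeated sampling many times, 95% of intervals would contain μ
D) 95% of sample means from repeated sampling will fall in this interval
C

A) Wrong — a CI is about the parameter μ, not individual data values.
B) Wrong — x̄ is observed and sits in the interval by construction.
C) Correct — this is the frequentist long-run coverage interpretation.
D) Wrong — coverage applies to intervals containing μ, not to future x̄ values.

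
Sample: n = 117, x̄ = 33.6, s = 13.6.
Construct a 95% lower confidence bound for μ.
μ ≥ 31.52

Lower bound (one-sided):
t* = 1.658 (one-sided for 95%)
Lower bound = x̄ - t* · s/√n = 33.6 - 1.658 · 13.6/√117 = 31.52

We are 95% confident that μ ≥ 31.52.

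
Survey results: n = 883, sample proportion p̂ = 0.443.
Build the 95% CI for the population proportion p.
(0.410, 0.476)

Proportion CI:
SE = √(p̂(1-p̂)/n) = √(0.443 · 0.557 / 883) = 0.01672

z* = 1.960
Margin = z* · SE = 1.960 · 0.01672 = 0.0328

CI: 0.443 ± 0.0328 = (0.410, 0.476)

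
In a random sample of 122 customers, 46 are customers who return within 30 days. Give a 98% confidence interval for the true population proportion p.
(0.275, 0.479)

Proportion CI:
p̂ = 46/122 = 0.37705
SE = √(p̂(1-p̂)/n) = √(0.37705 · 0.62295 / 122) = 0.04388

z* = 2.326
Margin = z* · SE = 2.326 · 0.04388 = 0.1021

CI: 0.37705 ± 0.1021 = (0.275, 0.479)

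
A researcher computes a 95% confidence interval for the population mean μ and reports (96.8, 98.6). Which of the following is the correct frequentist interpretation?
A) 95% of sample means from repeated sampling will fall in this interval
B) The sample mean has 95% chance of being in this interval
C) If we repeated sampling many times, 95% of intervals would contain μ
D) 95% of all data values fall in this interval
C

A) Wrong — coverage applies to intervals containing μ, not to future x̄ values.
B) Wrong — x̄ is observed and sits in the interval by construction.
C) Correct — this is the frequentist long-run coverage interpretation.
D) Wrong — a CI is about the parameter μ, not individual data values.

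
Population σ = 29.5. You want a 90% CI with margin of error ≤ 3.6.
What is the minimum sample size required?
n ≥ 182

For margin E ≤ 3.6:
n ≥ (z* · σ / E)²
n ≥ (1.645 · 29.5 / 3.6)²
n ≥ 181.71

Minimum n = 182 (rounding up)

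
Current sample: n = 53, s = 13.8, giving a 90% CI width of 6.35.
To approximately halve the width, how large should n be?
n ≈ 212

CI width ∝ 1/√n
To reduce width by factor 2, need √n to grow by 2 → need 2² = 4 times as many samples.

Current: n = 53, width = 6.35
New: n = 212, width ≈ 3.13

Width reduced by factor of 6.35/3.13 = 2.03.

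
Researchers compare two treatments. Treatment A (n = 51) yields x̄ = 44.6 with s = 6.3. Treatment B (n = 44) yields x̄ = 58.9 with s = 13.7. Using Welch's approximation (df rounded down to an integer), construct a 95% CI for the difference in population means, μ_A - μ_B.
(-18.80, -9.80)

Difference: x̄₁ - x̄₂ = -14.30
SE = √(s₁²/n₁ + s₂²/n₂) = √(6.3²/51 + 13.7²/44) = 2.2459
df = 58.45 → 58 (Welch–Satterthwaite, rounded down)
t* = 2.002

CI: -14.30 ± 2.002 · 2.2459 = -14.30 ± 4.50 = (-18.80, -9.80)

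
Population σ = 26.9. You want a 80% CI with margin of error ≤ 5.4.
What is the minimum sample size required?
n ≥ 41

For margin E ≤ 5.4:
n ≥ (z* · σ / E)²
n ≥ (1.282 · 26.9 / 5.4)²
n ≥ 40.78

Minimum n = 41 (rounding up)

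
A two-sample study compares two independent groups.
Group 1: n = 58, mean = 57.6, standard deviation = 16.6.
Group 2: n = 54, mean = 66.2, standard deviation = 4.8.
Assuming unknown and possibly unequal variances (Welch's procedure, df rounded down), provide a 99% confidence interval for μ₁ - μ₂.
(-14.63, -2.57)

Difference: x̄₁ - x̄₂ = -8.60
SE = √(s₁²/n₁ + s₂²/n₂) = √(16.6²/58 + 4.8²/54) = 2.2755
df = 67.12 → 67 (Welch–Satterthwaite, rounded down)
t* = 2.651

CI: -8.60 ± 2.651 · 2.2755 = -8.60 ± 6.03 = (-14.63, -2.57)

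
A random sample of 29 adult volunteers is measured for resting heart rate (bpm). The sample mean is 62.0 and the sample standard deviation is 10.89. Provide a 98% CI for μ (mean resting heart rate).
(57.01, 66.99)

t-interval (σ unknown):
df = n - 1 = 28
t* = 2.467 for 98% confidence

Margin of error = t* · s/√n = 2.467 · 10.89/√29 = 4.99

CI: (57.01, 66.99)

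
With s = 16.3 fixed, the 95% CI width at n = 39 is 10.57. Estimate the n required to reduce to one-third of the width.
n ≈ 351

CI width ∝ 1/√n
To reduce width by factor 3, need √n to grow by 3 → need 3² = 9 times as many samples.

Current: n = 39, width = 10.57
New: n = 351, width ≈ 3.42

Width reduced by factor of 10.57/3.42 = 3.09.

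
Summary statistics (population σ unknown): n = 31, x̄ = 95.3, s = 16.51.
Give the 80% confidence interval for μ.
(91.42, 99.18)

t-interval (σ unknown):
df = n - 1 = 30
t* = 1.310 for 80% confidence

Margin of error = t* · s/√n = 1.310 · 16.51/√31 = 3.88

CI: (91.42, 99.18)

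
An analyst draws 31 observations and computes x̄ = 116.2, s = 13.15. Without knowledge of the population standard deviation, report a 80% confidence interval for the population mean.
(113.11, 119.29)

t-interval (σ unknown):
df = n - 1 = 30
t* = 1.310 for 80% confidence

Margin of error = t* · s/√n = 1.310 · 13.15/√31 = 3.09

CI: (113.11, 119.29)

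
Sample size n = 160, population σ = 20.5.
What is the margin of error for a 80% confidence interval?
Margin of error = 2.08

Margin of error = z* · σ/√n
= 1.282 · 20.5/√160
= 1.282 · 20.5/12.6491
= 2.08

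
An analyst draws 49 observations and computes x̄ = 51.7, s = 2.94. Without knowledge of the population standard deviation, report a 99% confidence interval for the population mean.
(50.57, 52.83)

t-interval (σ unknown):
df = n - 1 = 48
t* = 2.682 for 99% confidence

Margin of error = t* · s/√n = 2.682 · 2.94/√49 = 1.13

CI: (50.57, 52.83)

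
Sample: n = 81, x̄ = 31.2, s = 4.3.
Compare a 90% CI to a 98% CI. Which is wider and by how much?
98% CI is wider by 0.68

df = 80
90% CI: t* = 1.664, (30.40, 32.00), width = 2 · t* · s/√n = 1.59
98% CI: t* = 2.374, (30.07, 32.33), width = 2 · t* · s/√n = 2.27

The 98% CI is wider by 2.27 - 1.59 = 0.68.
Higher confidence requires a wider interval.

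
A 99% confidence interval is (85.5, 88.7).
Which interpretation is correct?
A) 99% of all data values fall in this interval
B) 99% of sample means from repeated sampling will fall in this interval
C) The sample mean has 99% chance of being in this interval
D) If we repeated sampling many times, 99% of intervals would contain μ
D

A) Wrong — a CI is about the parameter μ, not individual data values.
B) Wrong — coverage applies to intervals containing μ, not to future x̄ values.
C) Wrong — x̄ is observed and sits in the interval by construction.
D) Correct — this is the frequentist long-run coverage interpretation.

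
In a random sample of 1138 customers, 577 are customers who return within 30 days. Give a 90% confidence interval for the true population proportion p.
(0.483, 0.531)

Proportion CI:
p̂ = 577/1138 = 0.50703
SE = √(p̂(1-p̂)/n) = √(0.50703 · 0.49297 / 1138) = 0.01482

z* = 1.645
Margin = z* · SE = 1.645 · 0.01482 = 0.0244

CI: 0.50703 ± 0.0244 = (0.483, 0.531)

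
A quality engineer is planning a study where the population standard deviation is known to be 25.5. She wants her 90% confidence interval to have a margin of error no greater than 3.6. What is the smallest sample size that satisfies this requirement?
n ≥ 136

For margin E ≤ 3.6:
n ≥ (z* · σ / E)²
n ≥ (1.645 · 25.5 / 3.6)²
n ≥ 135.77

Minimum n = 136 (rounding up)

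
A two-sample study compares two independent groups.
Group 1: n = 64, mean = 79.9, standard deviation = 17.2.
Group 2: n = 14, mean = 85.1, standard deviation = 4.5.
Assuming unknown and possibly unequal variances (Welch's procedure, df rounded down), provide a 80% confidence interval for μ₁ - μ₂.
(-8.39, -2.01)

Difference: x̄₁ - x̄₂ = -5.20
SE = √(s₁²/n₁ + s₂²/n₂) = √(17.2²/64 + 4.5²/14) = 2.4635
df = 73.65 → 73 (Welch–Satterthwaite, rounded down)
t* = 1.293

CI: -5.20 ± 1.293 · 2.4635 = -5.20 ± 3.19 = (-8.39, -2.01)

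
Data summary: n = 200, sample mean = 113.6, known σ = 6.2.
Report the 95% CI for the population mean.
(112.74, 114.46)

z-interval (σ known):
z* = 1.960 for 95% confidence

Margin of error = z* · σ/√n = 1.960 · 6.2/√200 = 0.86

CI: (113.6 - 0.86, 113.6 + 0.86) = (112.74, 114.46)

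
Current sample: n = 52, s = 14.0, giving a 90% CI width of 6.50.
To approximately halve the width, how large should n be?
n ≈ 208

CI width ∝ 1/√n
To reduce width by factor 2, need √n to grow by 2 → need 2² = 4 times as many samples.

Current: n = 52, width = 6.50
New: n = 208, width ≈ 3.21

Width reduced by factor of 6.50/3.21 = 2.02.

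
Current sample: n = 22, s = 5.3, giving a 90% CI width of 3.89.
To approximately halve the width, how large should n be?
n ≈ 88

CI width ∝ 1/√n
To reduce width by factor 2, need √n to grow by 2 → need 2² = 4 times as many samples.

Current: n = 22, width = 3.89
New: n = 88, width ≈ 1.88

Width reduced by factor of 3.89/1.88 = 2.07.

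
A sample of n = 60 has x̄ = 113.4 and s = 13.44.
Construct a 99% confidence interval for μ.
(108.78, 118.02)

t-interval (σ unknown):
df = n - 1 = 59
t* = 2.662 for 99% confidence

Margin of error = t* · s/√n = 2.662 · 13.44/√60 = 4.62

CI: (108.78, 118.02)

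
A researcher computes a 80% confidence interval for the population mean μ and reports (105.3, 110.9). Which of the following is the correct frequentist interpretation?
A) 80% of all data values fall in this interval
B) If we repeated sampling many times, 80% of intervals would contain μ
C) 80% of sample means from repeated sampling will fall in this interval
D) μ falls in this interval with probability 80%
B

A) Wrong — a CI is about the parameter μ, not individual data values.
B) Correct — this is the frequentist long-run coverage interpretation.
C) Wrong — coverage applies to intervals containing μ, not to future x̄ values.
D) Wrong — μ is fixed; the randomness lives in the interval, not in μ.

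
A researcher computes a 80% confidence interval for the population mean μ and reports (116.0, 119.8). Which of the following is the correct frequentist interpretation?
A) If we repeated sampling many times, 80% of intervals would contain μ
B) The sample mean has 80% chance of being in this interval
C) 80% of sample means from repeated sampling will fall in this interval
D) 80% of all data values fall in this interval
A

A) Correct — this is the frequentist long-run coverage interpretation.
B) Wrong — x̄ is observed and sits in the interval by construction.
C) Wrong — coverage applies to intervals containing μ, not to future x̄ values.
D) Wrong — a CI is about the parameter μ, not individual data values.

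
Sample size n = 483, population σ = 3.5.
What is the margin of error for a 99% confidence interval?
Margin of error = 0.41

Margin of error = z* · σ/√n
= 2.576 · 3.5/√483
= 2.576 · 3.5/21.9773
= 0.41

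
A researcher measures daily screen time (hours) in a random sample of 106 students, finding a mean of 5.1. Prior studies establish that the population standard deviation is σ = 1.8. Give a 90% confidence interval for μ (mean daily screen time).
(4.81, 5.39)

z-interval (σ known):
z* = 1.645 for 90% confidence

Margin of error = z* · σ/√n = 1.645 · 1.8/√106 = 0.29

CI: (5.1 - 0.29, 5.1 + 0.29) = (4.81, 5.39)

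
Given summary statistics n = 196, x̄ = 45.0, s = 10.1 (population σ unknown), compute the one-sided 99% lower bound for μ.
μ ≥ 43.31

Lower bound (one-sided):
t* = 2.346 (one-sided for 99%)
Lower bound = x̄ - t* · s/√n = 45.0 - 2.346 · 10.1/√196 = 43.31

We are 99% confident that μ ≥ 43.31.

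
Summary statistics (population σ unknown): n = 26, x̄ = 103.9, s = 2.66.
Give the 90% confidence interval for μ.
(103.01, 104.79)

t-interval (σ unknown):
df = n - 1 = 25
t* = 1.708 for 90% confidence

Margin of error = t* · s/√n = 1.708 · 2.66/√26 = 0.89

CI: (103.01, 104.79)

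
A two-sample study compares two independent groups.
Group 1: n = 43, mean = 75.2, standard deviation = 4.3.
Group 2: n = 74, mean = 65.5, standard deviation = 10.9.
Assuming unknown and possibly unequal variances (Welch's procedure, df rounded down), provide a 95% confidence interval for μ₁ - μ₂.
(6.87, 12.53)

Difference: x̄₁ - x̄₂ = 9.70
SE = √(s₁²/n₁ + s₂²/n₂) = √(4.3²/43 + 10.9²/74) = 1.4267
df = 104.33 → 104 (Welch–Satterthwaite, rounded down)
t* = 1.983

CI: 9.70 ± 1.983 · 1.4267 = 9.70 ± 2.83 = (6.87, 12.53)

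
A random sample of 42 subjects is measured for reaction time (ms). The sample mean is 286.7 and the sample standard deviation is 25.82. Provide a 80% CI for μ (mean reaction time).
(281.51, 291.89)

t-interval (σ unknown):
df = n - 1 = 41
t* = 1.303 for 80% confidence

Margin of error = t* · s/√n = 1.303 · 25.82/√42 = 5.19

CI: (281.51, 291.89)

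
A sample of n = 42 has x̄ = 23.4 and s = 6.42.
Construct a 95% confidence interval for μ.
(21.40, 25.40)

t-interval (σ unknown):
df = n - 1 = 41
t* = 2.020 for 95% confidence

Margin of error = t* · s/√n = 2.020 · 6.42/√42 = 2.00

CI: (21.40, 25.40)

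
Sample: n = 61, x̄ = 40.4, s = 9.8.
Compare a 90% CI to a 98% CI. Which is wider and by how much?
98% CI is wider by 1.81

df = 60
90% CI: t* = 1.671, (38.30, 42.50), width = 2 · t* · s/√n = 4.19
98% CI: t* = 2.390, (37.40, 43.40), width = 2 · t* · s/√n = 6.00

The 98% CI is wider by 6.00 - 4.19 = 1.81.
Higher confidence requires a wider interval.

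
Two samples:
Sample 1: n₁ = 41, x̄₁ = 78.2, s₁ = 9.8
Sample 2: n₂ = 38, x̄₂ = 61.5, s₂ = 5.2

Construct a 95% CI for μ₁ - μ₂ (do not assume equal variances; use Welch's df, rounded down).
(13.20, 20.20)

Difference: x̄₁ - x̄₂ = 16.70
SE = √(s₁²/n₁ + s₂²/n₂) = √(9.8²/41 + 5.2²/38) = 1.7476
df = 61.83 → 61 (Welch–Satterthwaite, rounded down)
t* = 2.000

CI: 16.70 ± 2.000 · 1.7476 = 16.70 ± 3.50 = (13.20, 20.20)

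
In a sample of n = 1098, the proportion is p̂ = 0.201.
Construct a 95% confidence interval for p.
(0.177, 0.225)

Proportion CI:
SE = √(p̂(1-p̂)/n) = √(0.201 · 0.799 / 1098) = 0.01209

z* = 1.960
Margin = z* · SE = 1.960 · 0.01209 = 0.0237

CI: 0.201 ± 0.0237 = (0.177, 0.225)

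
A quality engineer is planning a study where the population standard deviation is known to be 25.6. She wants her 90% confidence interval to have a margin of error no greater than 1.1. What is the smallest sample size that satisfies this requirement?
n ≥ 1466

For margin E ≤ 1.1:
n ≥ (z* · σ / E)²
n ≥ (1.645 · 25.6 / 1.1)²
n ≥ 1465.64

Minimum n = 1466 (rounding up)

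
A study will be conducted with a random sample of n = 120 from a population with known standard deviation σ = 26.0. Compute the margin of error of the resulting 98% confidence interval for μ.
Margin of error = 5.52

Margin of error = z* · σ/√n
= 2.326 · 26.0/√120
= 2.326 · 26.0/10.9545
= 5.52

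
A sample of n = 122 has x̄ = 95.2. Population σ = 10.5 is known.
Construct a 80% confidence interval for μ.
(93.98, 96.42)

z-interval (σ known):
z* = 1.282 for 80% confidence

Margin of error = z* · σ/√n = 1.282 · 10.5/√122 = 1.22

CI: (95.2 - 1.22, 95.2 + 1.22) = (93.98, 96.42)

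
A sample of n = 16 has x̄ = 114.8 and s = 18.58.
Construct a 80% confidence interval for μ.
(108.57, 121.03)

t-interval (σ unknown):
df = n - 1 = 15
t* = 1.341 for 80% confidence

Margin of error = t* · s/√n = 1.341 · 18.58/√16 = 6.23

CI: (108.57, 121.03)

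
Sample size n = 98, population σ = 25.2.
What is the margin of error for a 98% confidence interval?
Margin of error = 5.92

Margin of error = z* · σ/√n
= 2.326 · 25.2/√98
= 2.326 · 25.2/9.8995
= 5.92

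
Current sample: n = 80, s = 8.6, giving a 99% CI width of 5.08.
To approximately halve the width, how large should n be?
n ≈ 320

CI width ∝ 1/√n
To reduce width by factor 2, need √n to grow by 2 → need 2² = 4 times as many samples.

Current: n = 80, width = 5.08
New: n = 320, width ≈ 2.49

Width reduced by factor of 5.08/2.49 = 2.04.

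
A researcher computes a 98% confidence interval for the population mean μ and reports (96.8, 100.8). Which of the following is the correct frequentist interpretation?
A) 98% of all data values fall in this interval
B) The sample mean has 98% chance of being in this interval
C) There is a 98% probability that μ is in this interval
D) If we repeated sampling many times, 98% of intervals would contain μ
D

A) Wrong — a CI is about the parameter μ, not individual data values.
B) Wrong — x̄ is observed and sits in the interval by construction.
C) Wrong — μ is fixed; the randomness lives in the interval, not in μ.
D) Correct — this is the frequentist long-run coverage interpretation.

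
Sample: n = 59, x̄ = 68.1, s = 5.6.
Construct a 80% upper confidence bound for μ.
μ ≤ 68.72

Upper bound (one-sided):
t* = 0.848 (one-sided for 80%)
Upper bound = x̄ + t* · s/√n = 68.1 + 0.848 · 5.6/√59 = 68.72

We are 80% confident that μ ≤ 68.72.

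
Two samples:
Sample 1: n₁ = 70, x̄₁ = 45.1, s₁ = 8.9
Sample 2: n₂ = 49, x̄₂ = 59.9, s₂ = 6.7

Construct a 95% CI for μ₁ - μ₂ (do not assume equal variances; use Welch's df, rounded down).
(-17.63, -11.97)

Difference: x̄₁ - x̄₂ = -14.80
SE = √(s₁²/n₁ + s₂²/n₂) = √(8.9²/70 + 6.7²/49) = 1.4310
df = 116.34 → 116 (Welch–Satterthwaite, rounded down)
t* = 1.981

CI: -14.80 ± 1.981 · 1.4310 = -14.80 ± 2.83 = (-17.63, -11.97)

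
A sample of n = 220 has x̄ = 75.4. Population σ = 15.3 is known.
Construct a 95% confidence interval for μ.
(73.38, 77.42)

z-interval (σ known):
z* = 1.960 for 95% confidence

Margin of error = z* · σ/√n = 1.960 · 15.3/√220 = 2.02

CI: (75.4 - 2.02, 75.4 + 2.02) = (73.38, 77.42)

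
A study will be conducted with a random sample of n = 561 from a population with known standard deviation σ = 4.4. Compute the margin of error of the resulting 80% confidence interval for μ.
Margin of error = 0.24

Margin of error = z* · σ/√n
= 1.282 · 4.4/√561
= 1.282 · 4.4/23.6854
= 0.24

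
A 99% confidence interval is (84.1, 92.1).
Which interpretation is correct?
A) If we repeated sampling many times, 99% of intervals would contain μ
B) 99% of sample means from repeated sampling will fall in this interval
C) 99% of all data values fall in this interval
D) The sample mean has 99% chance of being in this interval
A

A) Correct — this is the frequentist long-run coverage interpretation.
B) Wrong — coverage applies to intervals containing μ, not to future x̄ values.
C) Wrong — a CI is about the parameter μ, not individual data values.
D) Wrong — x̄ is observed and sits in the interval by construction.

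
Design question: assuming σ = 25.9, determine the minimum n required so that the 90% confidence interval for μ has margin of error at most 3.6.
n ≥ 141

For margin E ≤ 3.6:
n ≥ (z* · σ / E)²
n ≥ (1.645 · 25.9 / 3.6)²
n ≥ 140.06

Minimum n = 141 (rounding up)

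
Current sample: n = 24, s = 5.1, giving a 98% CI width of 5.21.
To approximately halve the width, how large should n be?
n ≈ 96

CI width ∝ 1/√n
To reduce width by factor 2, need √n to grow by 2 → need 2² = 4 times as many samples.

Current: n = 24, width = 5.21
New: n = 96, width ≈ 2.46

Width reduced by factor of 5.21/2.46 = 2.12.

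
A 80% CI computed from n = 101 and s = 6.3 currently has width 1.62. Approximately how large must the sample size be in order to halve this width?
n ≈ 404

CI width ∝ 1/√n
To reduce width by factor 2, need √n to grow by 2 → need 2² = 4 times as many samples.

Current: n = 101, width = 1.62
New: n = 404, width ≈ 0.80

Width reduced by factor of 1.62/0.80 = 2.02.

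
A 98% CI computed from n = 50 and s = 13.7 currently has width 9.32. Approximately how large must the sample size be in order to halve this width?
n ≈ 200

CI width ∝ 1/√n
To reduce width by factor 2, need √n to grow by 2 → need 2² = 4 times as many samples.

Current: n = 50, width = 9.32
New: n = 200, width ≈ 4.54

Width reduced by factor of 9.32/4.54 = 2.05.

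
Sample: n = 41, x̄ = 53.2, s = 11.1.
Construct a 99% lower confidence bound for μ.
μ ≥ 49.00

Lower bound (one-sided):
t* = 2.423 (one-sided for 99%)
Lower bound = x̄ - t* · s/√n = 53.2 - 2.423 · 11.1/√41 = 49.00

We are 99% confident that μ ≥ 49.00.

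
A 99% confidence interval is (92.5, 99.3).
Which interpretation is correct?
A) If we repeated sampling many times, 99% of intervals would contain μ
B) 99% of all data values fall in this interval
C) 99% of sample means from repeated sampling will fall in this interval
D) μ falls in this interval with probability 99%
A

A) Correct — this is the frequentist long-run coverage interpretation.
B) Wrong — a CI is about the parameter μ, not individual data values.
C) Wrong — coverage applies to intervals containing μ, not to future x̄ values.
D) Wrong — μ is fixed; the randomness lives in the interval, not in μ.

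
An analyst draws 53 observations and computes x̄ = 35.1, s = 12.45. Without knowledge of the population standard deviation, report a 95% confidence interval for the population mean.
(31.67, 38.53)

t-interval (σ unknown):
df = n - 1 = 52
t* = 2.007 for 95% confidence

Margin of error = t* · s/√n = 2.007 · 12.45/√53 = 3.43

CI: (31.67, 38.53)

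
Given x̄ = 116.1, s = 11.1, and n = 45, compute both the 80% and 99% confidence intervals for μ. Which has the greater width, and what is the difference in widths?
99% CI is wider by 4.60

df = 44
80% CI: t* = 1.301, (113.95, 118.25), width = 2 · t* · s/√n = 4.31
99% CI: t* = 2.692, (111.65, 120.55), width = 2 · t* · s/√n = 8.91

The 99% CI is wider by 8.91 - 4.31 = 4.60.
Higher confidence requires a wider interval.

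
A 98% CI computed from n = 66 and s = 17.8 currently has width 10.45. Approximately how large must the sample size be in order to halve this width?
n ≈ 264

CI width ∝ 1/√n
To reduce width by factor 2, need √n to grow by 2 → need 2² = 4 times as many samples.

Current: n = 66, width = 10.45
New: n = 264, width ≈ 5.13

Width reduced by factor of 10.45/5.13 = 2.04.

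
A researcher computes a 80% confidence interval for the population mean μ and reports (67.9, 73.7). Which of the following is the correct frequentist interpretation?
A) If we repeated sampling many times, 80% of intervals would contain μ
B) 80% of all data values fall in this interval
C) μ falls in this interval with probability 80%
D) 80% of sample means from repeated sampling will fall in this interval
A

A) Correct — this is the frequentist long-run coverage interpretation.
B) Wrong — a CI is about the parameter μ, not individual data values.
C) Wrong — μ is fixed; the randomness lives in the interval, not in μ.
D) Wrong — coverage applies to intervals containing μ, not to future x̄ values.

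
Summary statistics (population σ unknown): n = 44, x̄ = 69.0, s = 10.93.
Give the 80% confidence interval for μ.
(66.85, 71.15)

t-interval (σ unknown):
df = n - 1 = 43
t* = 1.302 for 80% confidence

Margin of error = t* · s/√n = 1.302 · 10.93/√44 = 2.15

CI: (66.85, 71.15)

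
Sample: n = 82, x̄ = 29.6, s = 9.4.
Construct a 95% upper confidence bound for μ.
μ ≤ 31.33

Upper bound (one-sided):
t* = 1.664 (one-sided for 95%)
Upper bound = x̄ + t* · s/√n = 29.6 + 1.664 · 9.4/√82 = 31.33

We are 95% confident that μ ≤ 31.33.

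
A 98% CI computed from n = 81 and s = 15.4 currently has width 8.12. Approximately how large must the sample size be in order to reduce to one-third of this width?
n ≈ 729

CI width ∝ 1/√n
To reduce width by factor 3, need √n to grow by 3 → need 3² = 9 times as many samples.

Current: n = 81, width = 8.12
New: n = 729, width ≈ 2.66

Width reduced by factor of 8.12/2.66 = 3.05.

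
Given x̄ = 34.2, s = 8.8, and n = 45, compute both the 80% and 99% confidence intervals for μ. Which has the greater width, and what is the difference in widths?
99% CI is wider by 3.65

df = 44
80% CI: t* = 1.301, (32.49, 35.91), width = 2 · t* · s/√n = 3.41
99% CI: t* = 2.692, (30.67, 37.73), width = 2 · t* · s/√n = 7.06

The 99% CI is wider by 7.06 - 3.41 = 3.65.
Higher confidence requires a wider interval.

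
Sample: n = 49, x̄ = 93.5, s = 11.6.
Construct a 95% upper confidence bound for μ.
μ ≤ 96.28

Upper bound (one-sided):
t* = 1.677 (one-sided for 95%)
Upper bound = x̄ + t* · s/√n = 93.5 + 1.677 · 11.6/√49 = 96.28

We are 95% confident that μ ≤ 96.28.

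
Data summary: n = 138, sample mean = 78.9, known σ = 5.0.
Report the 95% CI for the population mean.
(78.07, 79.73)

z-interval (σ known):
z* = 1.960 for 95% confidence

Margin of error = z* · σ/√n = 1.960 · 5.0/√138 = 0.83

CI: (78.9 - 0.83, 78.9 + 0.83) = (78.07, 79.73)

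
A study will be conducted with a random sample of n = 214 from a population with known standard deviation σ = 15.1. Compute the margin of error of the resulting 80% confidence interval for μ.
Margin of error = 1.32

Margin of error = z* · σ/√n
= 1.282 · 15.1/√214
= 1.282 · 15.1/14.6287
= 1.32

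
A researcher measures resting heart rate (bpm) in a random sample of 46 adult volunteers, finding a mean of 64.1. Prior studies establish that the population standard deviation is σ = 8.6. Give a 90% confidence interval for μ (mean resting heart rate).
(62.01, 66.19)

z-interval (σ known):
z* = 1.645 for 90% confidence

Margin of error = z* · σ/√n = 1.645 · 8.6/√46 = 2.09

CI: (64.1 - 2.09, 64.1 + 2.09) = (62.01, 66.19)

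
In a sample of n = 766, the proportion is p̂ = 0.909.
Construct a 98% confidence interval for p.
(0.885, 0.933)

Proportion CI:
SE = √(p̂(1-p̂)/n) = √(0.909 · 0.091 / 766) = 0.01039

z* = 2.326
Margin = z* · SE = 2.326 · 0.01039 = 0.0242

CI: 0.909 ± 0.0242 = (0.885, 0.933)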